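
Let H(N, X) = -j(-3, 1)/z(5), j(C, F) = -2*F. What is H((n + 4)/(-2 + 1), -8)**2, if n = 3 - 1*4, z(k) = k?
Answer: 4/25 ≈ 0.16000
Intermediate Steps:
n = -1 (n = 3 - 4 = -1)
H(N, X) = 2/5 (H(N, X) = -(-2*1)/5 = -(-2)/5 = -1*(-2/5) = 2/5)
H((n + 4)/(-2 + 1), -8)**2 = (2/5)**2 = 4/25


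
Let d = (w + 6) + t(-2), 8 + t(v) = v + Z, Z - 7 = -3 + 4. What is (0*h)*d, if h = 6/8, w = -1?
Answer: 0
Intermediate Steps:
Z = 8 (Z = 7 + (-3 + 4) = 7 + 1 = 8)
h = ¾ (h = 6*(⅛) = ¾ ≈ 0.75000)
t(v) = v (t(v) = -8 + (v + 8) = -8 + (8 + v) = v)
d = 3 (d = (-1 + 6) - 2 = 5 - 2 = 3)
(0*h)*d = (0*(¾))*3 = 0*3 = 0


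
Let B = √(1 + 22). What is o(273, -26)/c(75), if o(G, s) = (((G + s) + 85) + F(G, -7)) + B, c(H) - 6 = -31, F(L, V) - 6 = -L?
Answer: -13/5 - √23/25 ≈ -2.7918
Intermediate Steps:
F(L, V) = 6 - L
B = √23 ≈ 4.7958
c(H) = -25 (c(H) = 6 - 31 = -25)
o(G, s) = 91 + s + √23 (o(G, s) = (((G + s) + 85) + (6 - G)) + √23 = ((85 + G + s) + (6 - G)) + √23 = (91 + s) + √23 = 91 + s + √23)
o(273, -26)/c(75) = (91 - 26 + √23)/(-25) = (65 + √23)*(-1/25) = -13/5 - √23/25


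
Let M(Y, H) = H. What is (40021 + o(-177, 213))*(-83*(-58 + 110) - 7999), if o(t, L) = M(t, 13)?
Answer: -493018710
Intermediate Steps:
o(t, L) = 13
(40021 + o(-177, 213))*(-83*(-58 + 110) - 7999) = (40021 + 13)*(-83*(-58 + 110) - 7999) = 40034*(-83*52 - 7999) = 40034*(-4316 - 7999) = 40034*(-12315) = -493018710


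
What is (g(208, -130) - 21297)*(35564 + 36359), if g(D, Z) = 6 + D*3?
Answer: -1486432641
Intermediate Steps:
g(D, Z) = 6 + 3*D
(g(208, -130) - 21297)*(35564 + 36359) = ((6 + 3*208) - 21297)*(35564 + 36359) = ((6 + 624) - 21297)*71923 = (630 - 21297)*71923 = -20667*71923 = -1486432641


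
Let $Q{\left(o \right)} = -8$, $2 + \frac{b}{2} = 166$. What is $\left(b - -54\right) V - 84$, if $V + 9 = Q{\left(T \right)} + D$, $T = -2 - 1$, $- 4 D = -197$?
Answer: $\frac{24471}{2} \approx 12236.0$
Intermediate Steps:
$b = 328$ ($b = -4 + 2 \cdot 166 = -4 + 332 = 328$)
$D = \frac{197}{4}$ ($D = \left(- \frac{1}{4}\right) \left(-197\right) = \frac{197}{4} \approx 49.25$)
$T = -3$
$V = \frac{129}{4}$ ($V = -9 + \left(-8 + \frac{197}{4}\right) = -9 + \frac{165}{4} = \frac{129}{4} \approx 32.25$)
$\left(b - -54\right) V - 84 = \left(328 - -54\right) \frac{129}{4} - 84 = \left(328 + 54\right) \frac{129}{4} + \left(-126 + 42\right) = 382 \cdot \frac{129}{4} - 84 = \frac{24639}{2} - 84 = \frac{24471}{2}$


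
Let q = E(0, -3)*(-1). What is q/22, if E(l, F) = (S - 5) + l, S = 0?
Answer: 5/22 ≈ 0.22727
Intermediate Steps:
E(l, F) = -5 + l (E(l, F) = (0 - 5) + l = -5 + l)
q = 5 (q = (-5 + 0)*(-1) = -5*(-1) = 5)
q/22 = 5/22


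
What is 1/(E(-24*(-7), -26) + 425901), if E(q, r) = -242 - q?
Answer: 1/425491 ≈ 2.3502e-6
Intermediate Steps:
1/(E(-24*(-7), -26) + 425901) = 1/((-242 - (-24)*(-7)) + 425901) = 1/((-242 - 1*168) + 425901) = 1/((-242 - 168) + 425901) = 1/(-410 + 425901) = 1/425491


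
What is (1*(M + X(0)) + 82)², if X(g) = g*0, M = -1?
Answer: 6561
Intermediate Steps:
X(g) = 0
(1*(M + X(0)) + 82)² = (1*(-1 + 0) + 82)² = (1*(-1) + 82)² = (-1 + 82)² = 81² = 6561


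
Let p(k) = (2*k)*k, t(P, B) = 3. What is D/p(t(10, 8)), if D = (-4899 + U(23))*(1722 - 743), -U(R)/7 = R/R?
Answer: -2401487/9 ≈ -2.6683e+5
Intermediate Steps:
U(R) = -7 (U(R) = -7*R/R = -7*1 = -7)
p(k) = 2*k²
D = -4802974 (D = (-4899 - 7)*(1722 - 743) = -4906*979 = -4802974)
D/p(t(10, 8)) = -4802974/(2*3²) = -4802974/(2*9) = -4802974/18 = -4802974*1/18 = -2401487/9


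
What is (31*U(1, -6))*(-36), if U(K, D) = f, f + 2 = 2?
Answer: 0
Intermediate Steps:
f = 0 (f = -2 + 2 = 0)
U(K, D) = 0
(31*U(1, -6))*(-36) = (31*0)*(-36) = 0*(-36) = 0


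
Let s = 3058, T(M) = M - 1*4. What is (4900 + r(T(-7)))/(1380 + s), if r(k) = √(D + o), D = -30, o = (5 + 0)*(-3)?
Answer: 350/317 + 3*I*√5/4438 ≈ 1.1041 + 0.0015115*I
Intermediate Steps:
T(M) = -4 + M (T(M) = M - 4 = -4 + M)
o = -15 (o = 5*(-3) = -15)
r(k) = 3*I*√5 (r(k) = √(-30 - 15) = √(-45) = 3*I*√5)
(4900 + r(T(-7)))/(1380 + s) = (4900 + 3*I*√5)/(1380 + 3058) = (4900 + 3*I*√5)/4438 = (4900 + 3*I*√5)*(1/4438) = 350/317 + 3*I*√5/4438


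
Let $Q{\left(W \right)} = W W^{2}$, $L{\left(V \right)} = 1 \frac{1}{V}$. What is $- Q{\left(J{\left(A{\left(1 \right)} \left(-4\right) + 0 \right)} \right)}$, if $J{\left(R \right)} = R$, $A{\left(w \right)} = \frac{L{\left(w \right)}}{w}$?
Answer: $64$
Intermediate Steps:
$L{\left(V \right)} = \frac{1}{V}$
$A{\left(w \right)} = \frac{1}{w^{2}}$ ($A{\left(w \right)} = \frac{1}{w w} = \frac{1}{w^{2}}$)
$Q{\left(W \right)} = W^{3}$
$- Q{\left(J{\left(A{\left(1 \right)} \left(-4\right) + 0 \right)} \right)} = - \left(1^{-2} \left(-4\right) + 0\right)^{3} = - \left(1 \left(-4\right) + 0\right)^{3} = - \left(-4 + 0\right)^{3} = - \left(-4\right)^{3} = \left(-1\right) \left(-64\right) = 64$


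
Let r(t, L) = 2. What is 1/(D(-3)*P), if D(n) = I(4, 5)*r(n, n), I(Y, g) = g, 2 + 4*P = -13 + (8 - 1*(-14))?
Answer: 2/35 ≈ 0.057143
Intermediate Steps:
P = 7/4 (P = -½ + (-13 + (8 - 1*(-14)))/4 = -½ + (-13 + (8 + 14))/4 = -½ + (-13 + 22)/4 = -½ + (¼)*9 = -½ + 9/4 = 7/4 ≈ 1.7500)
D(n) = 10 (D(n) = 5*2 = 10)
1/(D(-3)*P) = 1/(10*(7/4)) = 1/(35/2) = 2/35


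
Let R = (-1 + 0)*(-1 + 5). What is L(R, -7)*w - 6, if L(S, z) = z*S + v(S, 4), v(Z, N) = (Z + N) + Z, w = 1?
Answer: 18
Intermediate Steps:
R = -4 (R = -1*4 = -4)
v(Z, N) = N + 2*Z (v(Z, N) = (N + Z) + Z = N + 2*Z)
L(S, z) = 4 + 2*S + S*z (L(S, z) = z*S + (4 + 2*S) = S*z + (4 + 2*S) = 4 + 2*S + S*z)
L(R, -7)*w - 6 = (4 + 2*(-4) - 4*(-7))*1 - 6 = (4 - 8 + 28)*1 - 6 = 24*1 - 6 = 24 - 6 = 18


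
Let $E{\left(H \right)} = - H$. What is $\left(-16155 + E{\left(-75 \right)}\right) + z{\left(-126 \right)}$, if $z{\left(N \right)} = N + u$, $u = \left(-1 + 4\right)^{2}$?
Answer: $-16197$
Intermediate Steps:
$u = 9$ ($u = 3^{2} = 9$)
$z{\left(N \right)} = 9 + N$ ($z{\left(N \right)} = N + 9 = 9 + N$)
$\left(-16155 + E{\left(-75 \right)}\right) + z{\left(-126 \right)} = \left(-16155 - -75\right) + \left(9 - 126\right) = \left(-16155 + 75\right) - 117 = -16080 - 117 = -16197$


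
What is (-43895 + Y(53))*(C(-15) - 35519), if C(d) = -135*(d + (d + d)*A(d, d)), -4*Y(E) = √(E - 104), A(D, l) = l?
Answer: 4136840380 + 23561*I*√51 ≈ 4.1368e+9 + 1.6826e+5*I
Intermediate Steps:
Y(E) = -√(-104 + E)/4 (Y(E) = -√(E - 104)/4 = -√(-104 + E)/4)
C(d) = -270*d² - 135*d (C(d) = -135*(d + (d + d)*d) = -135*(d + (2*d)*d) = -135*(d + 2*d²) = -270*d² - 135*d)
(-43895 + Y(53))*(C(-15) - 35519) = (-43895 - √(-104 + 53)/4)*(-135*(-15)*(1 + 2*(-15)) - 35519) = (-43895 - I*√51/4)*(-135*(-15)*(1 - 30) - 35519) = (-43895 - I*√51/4)*(-135*(-15)*(-29) - 35519) = (-43895 - I*√51/4)*(-58725 - 35519) = (-43895 - I*√51/4)*(-94244) = 4136840380 + 23561*I*√51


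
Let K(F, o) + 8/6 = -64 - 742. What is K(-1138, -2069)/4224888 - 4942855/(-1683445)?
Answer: 6264494902193/2133709973748 ≈ 2.9360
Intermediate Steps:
K(F, o) = -2422/3 (K(F, o) = -4/3 + (-64 - 742) = -4/3 - 806 = -2422/3)
K(-1138, -2069)/4224888 - 4942855/(-1683445) = -2422/3/4224888 - 4942855/(-1683445) = -2422/3*1/4224888 - 4942855*(-1/1683445) = -1211/6337332 + 988571/336689 = 6264494902193/2133709973748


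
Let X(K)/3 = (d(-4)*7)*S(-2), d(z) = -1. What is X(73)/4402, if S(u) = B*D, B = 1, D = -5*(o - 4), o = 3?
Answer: -105/4402 ≈ -0.023853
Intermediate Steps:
D = 5 (D = -5*(3 - 4) = -5*(-1) = 5)
S(u) = 5 (S(u) = 1*5 = 5)
X(K) = -105 (X(K) = 3*(-1*7*5) = 3*(-7*5) = 3*(-35) = -105)
X(73)/4402 = -105/4402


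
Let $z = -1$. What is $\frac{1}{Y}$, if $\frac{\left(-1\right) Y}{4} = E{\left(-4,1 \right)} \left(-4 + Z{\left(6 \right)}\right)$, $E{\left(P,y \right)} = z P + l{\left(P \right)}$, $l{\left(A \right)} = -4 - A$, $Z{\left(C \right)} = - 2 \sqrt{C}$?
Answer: $- \frac{1}{32} + \frac{\sqrt{6}}{64} \approx 0.0070233$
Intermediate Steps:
$E{\left(P,y \right)} = -4 - 2 P$ ($E{\left(P,y \right)} = - P - \left(4 + P\right) = -4 - 2 P$)
$Y = 64 + 32 \sqrt{6}$ ($Y = - 4 \left(-4 - -8\right) \left(-4 - 2 \sqrt{6}\right) = - 4 \left(-4 + 8\right) \left(-4 - 2 \sqrt{6}\right) = - 4 \cdot 4 \left(-4 - 2 \sqrt{6}\right) = - 4 \left(-16 - 8 \sqrt{6}\right) = 64 + 32 \sqrt{6} \approx 142.38$)
$\frac{1}{Y} = \frac{1}{64 + 32 \sqrt{6}}$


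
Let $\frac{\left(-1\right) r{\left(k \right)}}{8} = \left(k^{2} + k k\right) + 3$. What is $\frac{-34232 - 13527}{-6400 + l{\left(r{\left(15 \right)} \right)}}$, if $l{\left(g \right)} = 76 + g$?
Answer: $\frac{47759}{9948} \approx 4.8009$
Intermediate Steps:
$r{\left(k \right)} = -24 - 16 k^{2}$ ($r{\left(k \right)} = - 8 \left(\left(k^{2} + k k\right) + 3\right) = - 8 \left(\left(k^{2} + k^{2}\right) + 3\right) = - 8 \left(2 k^{2} + 3\right) = - 8 \left(3 + 2 k^{2}\right) = -24 - 16 k^{2}$)
$\frac{-34232 - 13527}{-6400 + l{\left(r{\left(15 \right)} \right)}} = \frac{-34232 - 13527}{-6400 + \left(76 - \left(24 + 16 \cdot 15^{2}\right)\right)} = - \frac{47759}{-6400 + \left(76 - 3624\right)} = - \frac{47759}{-6400 - 3548} = - \frac{47759}{-9948} = \left(-47759\right) \left(- \frac{1}{9948}\right) = \frac{47759}{9948}$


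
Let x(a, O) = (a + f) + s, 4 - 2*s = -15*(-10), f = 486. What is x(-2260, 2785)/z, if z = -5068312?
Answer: 1847/5068312 ≈ 0.00036442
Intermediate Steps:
s = -73 (s = 2 - (-15)*(-10)/2 = 2 - ½*150 = 2 - 75 = -73)
x(a, O) = 413 + a (x(a, O) = (a + 486) - 73 = (486 + a) - 73 = 413 + a)
x(-2260, 2785)/z = (413 - 2260)/(-5068312) = -1847*(-1/5068312) = 1847/5068312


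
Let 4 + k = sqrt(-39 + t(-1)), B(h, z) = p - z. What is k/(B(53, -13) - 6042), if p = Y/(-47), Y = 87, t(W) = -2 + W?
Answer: 94/141725 - 47*I*sqrt(42)/283450 ≈ 0.00066326 - 0.0010746*I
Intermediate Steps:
p = -87/47 (p = 87/(-47) = 87*(-1/47) = -87/47 ≈ -1.8511)
B(h, z) = -87/47 - z
k = -4 + I*sqrt(42) (k = -4 + sqrt(-39 + (-2 - 1)) = -4 + sqrt(-39 - 3) = -4 + sqrt(-42) = -4 + I*sqrt(42) ≈ -4.0 + 6.4807*I)
k/(B(53, -13) - 6042) = (-4 + I*sqrt(42))/((-87/47 - 1*(-13)) - 6042) = (-4 + I*sqrt(42))/((-87/47 + 13) - 6042) = (-4 + I*sqrt(42))/(524/47 - 6042) = (-4 + I*sqrt(42))/(-283450/47) = -47*(-4 + I*sqrt(42))/283450 = 94/141725 - 47*I*sqrt(42)/283450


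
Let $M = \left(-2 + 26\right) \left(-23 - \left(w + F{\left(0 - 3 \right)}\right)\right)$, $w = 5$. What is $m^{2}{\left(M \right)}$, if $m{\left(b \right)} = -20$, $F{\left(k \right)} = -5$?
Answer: $400$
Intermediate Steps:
$M = -552$ ($M = \left(-2 + 26\right) \left(-23 - \left(5 - 5\right)\right) = 24 \left(-23 - 0\right) = 24 \left(-23 + 0\right) = 24 \left(-23\right) = -552$)
$m^{2}{\left(M \right)} = \left(-20\right)^{2} = 400$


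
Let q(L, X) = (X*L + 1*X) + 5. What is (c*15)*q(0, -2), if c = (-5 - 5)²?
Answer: 4500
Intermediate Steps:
c = 100 (c = (-10)² = 100)
q(L, X) = 5 + X + L*X (q(L, X) = (L*X + X) + 5 = (X + L*X) + 5 = 5 + X + L*X)
(c*15)*q(0, -2) = (100*15)*(5 - 2 + 0*(-2)) = 1500*(5 - 2 + 0) = 1500*3 = 4500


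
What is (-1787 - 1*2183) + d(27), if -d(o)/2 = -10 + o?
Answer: -4004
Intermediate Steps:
d(o) = 20 - 2*o (d(o) = -2*(-10 + o) = 20 - 2*o)
(-1787 - 1*2183) + d(27) = (-1787 - 1*2183) + (20 - 2*27) = (-1787 - 2183) + (20 - 54) = -3970 - 34 = -4004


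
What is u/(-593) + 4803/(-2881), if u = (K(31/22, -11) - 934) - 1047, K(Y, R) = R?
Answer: 2890773/1708433 ≈ 1.6921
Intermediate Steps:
u = -1992 (u = (-11 - 934) - 1047 = -945 - 1047 = -1992)
u/(-593) + 4803/(-2881) = -1992/(-593) + 4803/(-2881) = -1992*(-1/593) + 4803*(-1/2881) = 1992/593 - 4803/2881 = 2890773/1708433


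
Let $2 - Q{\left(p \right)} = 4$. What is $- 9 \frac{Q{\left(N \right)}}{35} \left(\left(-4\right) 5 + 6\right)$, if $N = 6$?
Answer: $- \frac{36}{5} \approx -7.2$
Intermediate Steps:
$Q{\left(p \right)} = -2$ ($Q{\left(p \right)} = 2 - 4 = -2$)
$- 9 \frac{Q{\left(N \right)}}{35} \left(\left(-4\right) 5 + 6\right) = - 9 \left(- \frac{2}{35}\right) \left(\left(-4\right) 5 + 6\right) = - 9 \left(\left(-2\right) \frac{1}{35}\right) \left(-20 + 6\right) = \left(-9\right) \left(- \frac{2}{35}\right) \left(-14\right) = \frac{18}{35} \left(-14\right) = - \frac{36}{5}$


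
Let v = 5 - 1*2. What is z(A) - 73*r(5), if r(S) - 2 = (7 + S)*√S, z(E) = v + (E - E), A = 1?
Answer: -143 - 876*√5 ≈ -2101.8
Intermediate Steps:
v = 3 (v = 5 - 2 = 3)
z(E) = 3 (z(E) = 3 + (E - E) = 3 + 0 = 3)
r(S) = 2 + √S*(7 + S) (r(S) = 2 + (7 + S)*√S = 2 + √S*(7 + S))
z(A) - 73*r(5) = 3 - 73*(2 + 5^(3/2) + 7*√5) = 3 - 73*(2 + 5*√5 + 7*√5) = 3 - 73*(2 + 12*√5) = 3 + (-146 - 876*√5) = -143 - 876*√5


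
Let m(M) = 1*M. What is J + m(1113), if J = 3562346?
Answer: 3563459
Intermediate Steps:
m(M) = M
J + m(1113) = 3562346 + 1113 = 3563459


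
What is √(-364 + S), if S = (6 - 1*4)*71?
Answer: I*√222 ≈ 14.9*I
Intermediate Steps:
S = 142 (S = (6 - 4)*71 = 2*71 = 142)
√(-364 + S) = √(-364 + 142) = √(-222) = I*√222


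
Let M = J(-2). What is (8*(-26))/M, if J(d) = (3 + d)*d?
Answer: 104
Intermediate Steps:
J(d) = d*(3 + d)
M = -2 (M = -2*(3 - 2) = -2*1 = -2)
(8*(-26))/M = (8*(-26))/(-2) = -208*(-½) = 104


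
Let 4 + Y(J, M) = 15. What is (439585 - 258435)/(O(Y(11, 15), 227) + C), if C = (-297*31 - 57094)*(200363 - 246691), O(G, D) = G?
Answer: 181150/3071592739 ≈ 5.8976e-5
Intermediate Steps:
Y(J, M) = 11 (Y(J, M) = -4 + 15 = 11)
C = 3071592728 (C = (-9207 - 57094)*(-46328) = -66301*(-46328) = 3071592728)
(439585 - 258435)/(O(Y(11, 15), 227) + C) = (439585 - 258435)/(11 + 3071592728) = 181150/3071592739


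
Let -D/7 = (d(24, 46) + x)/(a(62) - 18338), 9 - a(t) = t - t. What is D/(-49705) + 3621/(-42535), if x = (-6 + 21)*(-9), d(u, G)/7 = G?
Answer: -659788436432/7750242333115 ≈ -0.085131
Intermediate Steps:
d(u, G) = 7*G
a(t) = 9 (a(t) = 9 - (t - t) = 9 - 1*0 = 9 + 0 = 9)
x = -135 (x = 15*(-9) = -135)
D = 1309/18329 (D = -7*(7*46 - 135)/(9 - 18338) = -7*(322 - 135)/(-18329) = -1309*(-1)/18329 = -7*(-187/18329) = 1309/18329 ≈ 0.071417)
D/(-49705) + 3621/(-42535) = (1309/18329)/(-49705) + 3621/(-42535) = (1309/18329)*(-1/49705) + 3621*(-1/42535) = -1309/911042945 - 3621/42535 = -659788436432/7750242333115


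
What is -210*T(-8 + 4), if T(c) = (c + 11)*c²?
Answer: -23520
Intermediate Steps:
T(c) = c²*(11 + c) (T(c) = (11 + c)*c² = c²*(11 + c))
-210*T(-8 + 4) = -210*(-8 + 4)²*(11 + (-8 + 4)) = -210*(-4)²*(11 - 4) = -3360*7 = -210*112 = -23520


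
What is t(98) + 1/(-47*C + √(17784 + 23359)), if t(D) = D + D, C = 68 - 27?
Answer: 719746529/3672186 - √41143/3672186 ≈ 196.00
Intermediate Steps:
C = 41
t(D) = 2*D
t(98) + 1/(-47*C + √(17784 + 23359)) = 2*98 + 1/(-47*41 + √(17784 + 23359)) = 196 + 1/(-1927 + √41143)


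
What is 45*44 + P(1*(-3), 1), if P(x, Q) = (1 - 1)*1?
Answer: 1980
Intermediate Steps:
P(x, Q) = 0 (P(x, Q) = 0*1 = 0)
45*44 + P(1*(-3), 1) = 45*44 + 0 = 1980 + 0 = 1980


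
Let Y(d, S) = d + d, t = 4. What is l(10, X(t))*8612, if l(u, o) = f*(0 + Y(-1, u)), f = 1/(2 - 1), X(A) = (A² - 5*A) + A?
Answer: -17224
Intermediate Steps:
X(A) = A² - 4*A
Y(d, S) = 2*d
f = 1 (f = 1/1 = 1)
l(u, o) = -2 (l(u, o) = 1*(0 + 2*(-1)) = 1*(0 - 2) = 1*(-2) = -2)
l(10, X(t))*8612 = -2*8612 = -17224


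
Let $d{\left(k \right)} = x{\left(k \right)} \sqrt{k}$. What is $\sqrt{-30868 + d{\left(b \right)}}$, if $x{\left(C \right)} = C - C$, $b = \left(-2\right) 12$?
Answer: $2 i \sqrt{7717} \approx 175.69 i$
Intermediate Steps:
$b = -24$
$x{\left(C \right)} = 0$
$d{\left(k \right)} = 0$ ($d{\left(k \right)} = 0 \sqrt{k} = 0$)
$\sqrt{-30868 + d{\left(b \right)}} = \sqrt{-30868 + 0} = \sqrt{-30868} = 2 i \sqrt{7717}$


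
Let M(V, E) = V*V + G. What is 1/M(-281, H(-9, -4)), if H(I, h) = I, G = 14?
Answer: 1/78975 ≈ 1.2662e-5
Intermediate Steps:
M(V, E) = 14 + V² (M(V, E) = V*V + 14 = V² + 14 = 14 + V²)
1/M(-281, H(-9, -4)) = 1/(14 + (-281)²) = 1/(14 + 78961) = 1/78975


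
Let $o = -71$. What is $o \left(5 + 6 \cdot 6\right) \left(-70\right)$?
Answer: $203770$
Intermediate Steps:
$o \left(5 + 6 \cdot 6\right) \left(-70\right) = - 71 \left(5 + 6 \cdot 6\right) \left(-70\right) = - 71 \left(5 + 36\right) \left(-70\right) = \left(-71\right) 41 \left(-70\right) = \left(-2911\right) \left(-70\right) = 203770$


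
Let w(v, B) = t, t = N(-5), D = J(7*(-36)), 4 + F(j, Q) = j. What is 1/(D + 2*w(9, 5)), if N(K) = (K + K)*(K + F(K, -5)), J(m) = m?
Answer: 1/28 ≈ 0.035714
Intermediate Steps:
F(j, Q) = -4 + j
N(K) = 2*K*(-4 + 2*K) (N(K) = (K + K)*(K + (-4 + K)) = (2*K)*(-4 + 2*K) = 2*K*(-4 + 2*K))
D = -252 (D = 7*(-36) = -252)
t = 140 (t = 4*(-5)*(-2 - 5) = 4*(-5)*(-7) = 140)
w(v, B) = 140
1/(D + 2*w(9, 5)) = 1/(-252 + 2*140) = 1/(-252 + 280) = 1/28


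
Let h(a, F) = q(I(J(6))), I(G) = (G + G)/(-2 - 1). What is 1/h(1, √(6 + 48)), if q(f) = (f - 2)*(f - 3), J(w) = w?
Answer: 1/42 ≈ 0.023810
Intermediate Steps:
I(G) = -2*G/3 (I(G) = (2*G)/(-3) = (2*G)*(-⅓) = -2*G/3)
q(f) = (-3 + f)*(-2 + f) (q(f) = (-2 + f)*(-3 + f) = (-3 + f)*(-2 + f))
h(a, F) = 42 (h(a, F) = 6 + (-⅔*6)² - (-10)*6/3 = 6 + (-4)² - 5*(-4) = 6 + 16 + 20 = 42)
1/h(1, √(6 + 48)) = 1/42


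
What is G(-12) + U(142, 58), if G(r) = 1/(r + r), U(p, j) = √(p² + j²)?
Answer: -1/24 + 2*√5882 ≈ 153.35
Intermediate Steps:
U(p, j) = √(j² + p²)
G(r) = 1/(2*r)
G(-12) + U(142, 58) = (½)/(-12) + √(58² + 142²) = (½)*(-1/12) + √(3364 + 20164) = -1/24 + √23528 = -1/24 + 2*√5882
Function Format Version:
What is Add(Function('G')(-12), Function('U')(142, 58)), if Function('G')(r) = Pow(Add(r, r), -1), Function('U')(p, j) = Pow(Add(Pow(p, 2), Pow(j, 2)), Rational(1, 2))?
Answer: Add(Rational(-1, 24), Mul(2, Pow(5882, Rational(1, 2)))) ≈ 153.35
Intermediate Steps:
Function('U')(p, j) = Pow(Add(Pow(j, 2), Pow(p, 2)), Rational(1, 2))
Function('G')(r) = Mul(Rational(1, 2), Pow(r, -1)) (Function('G')(r) = Pow(Mul(2, r), -1) = Mul(Rational(1, 2), Pow(r, -1)))
Add(Function('G')(-12), Function('U')(142, 58)) = Add(Mul(Rational(1, 2), Pow(-12, -1)), Pow(Add(Pow(58, 2), Pow(142, 2)), Rational(1, 2))) = Add(Mul(Rational(1, 2), Rational(-1, 12)), Pow(Add(3364, 20164), Rational(1, 2))) = Add(Rational(-1, 24), Pow(23528, Rational(1, 2))) = Add(Rational(-1, 24), Mul(2, Pow(5882, Rational(1, 2))))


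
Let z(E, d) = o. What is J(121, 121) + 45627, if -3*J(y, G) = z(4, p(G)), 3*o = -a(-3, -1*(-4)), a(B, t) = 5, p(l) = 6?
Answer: 410648/9 ≈ 45628.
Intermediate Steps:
o = -5/3 (o = (-1*5)/3 = (⅓)*(-5) = -5/3 ≈ -1.6667)
z(E, d) = -5/3
J(y, G) = 5/9 (J(y, G) = -⅓*(-5/3) = 5/9)
J(121, 121) + 45627 = 5/9 + 45627 = 410648/9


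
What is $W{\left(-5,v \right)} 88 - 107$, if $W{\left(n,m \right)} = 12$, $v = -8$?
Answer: $949$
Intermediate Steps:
$W{\left(-5,v \right)} 88 - 107 = 12 \cdot 88 - 107 = 1056 - 107 = 949$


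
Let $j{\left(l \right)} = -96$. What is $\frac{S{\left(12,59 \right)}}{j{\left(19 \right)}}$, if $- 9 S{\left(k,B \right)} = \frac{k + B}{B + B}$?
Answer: $\frac{71}{101952} \approx 0.00069641$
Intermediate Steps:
$S{\left(k,B \right)} = - \frac{B + k}{18 B}$ ($S{\left(k,B \right)} = - \frac{\left(k + B\right) \frac{1}{B + B}}{9} = - \frac{\left(B + k\right) \frac{1}{2 B}}{9} = - \frac{\frac{1}{2} \frac{1}{B} \left(B + k\right)}{9} = - \frac{B + k}{18 B}$)
$\frac{S{\left(12,59 \right)}}{j{\left(19 \right)}} = \frac{\frac{1}{18} \cdot \frac{1}{59} \left(\left(-1\right) 59 - 12\right)}{-96} = \frac{1}{18} \cdot \frac{1}{59} \left(-59 - 12\right) \left(- \frac{1}{96}\right) = \frac{1}{18} \cdot \frac{1}{59} \left(-71\right) \left(- \frac{1}{96}\right) = \left(- \frac{71}{1062}\right) \left(- \frac{1}{96}\right) = \frac{71}{101952}$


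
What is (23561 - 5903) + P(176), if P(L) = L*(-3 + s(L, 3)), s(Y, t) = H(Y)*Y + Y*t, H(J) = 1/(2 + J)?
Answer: 9810650/89 ≈ 1.1023e+5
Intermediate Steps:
s(Y, t) = Y*t + Y/(2 + Y) (s(Y, t) = Y/(2 + Y) + Y*t = Y*t + Y/(2 + Y))
P(L) = L*(-3 + L*(7 + 3*L)/(2 + L)) (P(L) = L*(-3 + L*(1 + 3*(2 + L))/(2 + L)) = L*(-3 + L*(1 + (6 + 3*L))/(2 + L)) = L*(-3 + L*(7 + 3*L)/(2 + L)))
(23561 - 5903) + P(176) = (23561 - 5903) + 176*(-6 + 3*176**2 + 4*176)/(2 + 176) = 17658 + 176*(-6 + 3*30976 + 704)/178 = 17658 + 176*(1/178)*(-6 + 92928 + 704) = 17658 + 176*(1/178)*93626 = 17658 + 8239088/89 = 9810650/89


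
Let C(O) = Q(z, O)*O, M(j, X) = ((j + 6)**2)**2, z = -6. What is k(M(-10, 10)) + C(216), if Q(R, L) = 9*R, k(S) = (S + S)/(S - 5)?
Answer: -2927152/251 ≈ -11662.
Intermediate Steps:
M(j, X) = (6 + j)**4 (M(j, X) = ((6 + j)**2)**2 = (6 + j)**4)
k(S) = 2*S/(-5 + S) (k(S) = (2*S)/(-5 + S) = 2*S/(-5 + S))
C(O) = -54*O (C(O) = (9*(-6))*O = -54*O)
k(M(-10, 10)) + C(216) = 2*(6 - 10)**4/(-5 + (6 - 10)**4) - 54*216 = 2*(-4)**4/(-5 + (-4)**4) - 11664 = 2*256/(-5 + 256) - 11664 = 2*256/251 - 11664 = 2*256*(1/251) - 11664 = 512/251 - 11664 = -2927152/251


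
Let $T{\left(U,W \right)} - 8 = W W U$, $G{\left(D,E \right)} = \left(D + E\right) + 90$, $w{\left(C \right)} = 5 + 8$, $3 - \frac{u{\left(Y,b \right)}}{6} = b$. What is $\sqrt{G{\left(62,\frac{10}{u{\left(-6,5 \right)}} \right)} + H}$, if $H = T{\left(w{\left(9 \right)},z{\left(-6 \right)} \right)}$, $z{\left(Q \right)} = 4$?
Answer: $\frac{\sqrt{13218}}{6} \approx 19.162$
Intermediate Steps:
$u{\left(Y,b \right)} = 18 - 6 b$
$w{\left(C \right)} = 13$
$G{\left(D,E \right)} = 90 + D + E$
$T{\left(U,W \right)} = 8 + U W^{2}$ ($T{\left(U,W \right)} = 8 + W W U = 8 + W U W = 8 + U W^{2}$)
$H = 216$ ($H = 8 + 13 \cdot 4^{2} = 8 + 13 \cdot 16 = 8 + 208 = 216$)
$\sqrt{G{\left(62,\frac{10}{u{\left(-6,5 \right)}} \right)} + H} = \sqrt{\left(90 + 62 + \frac{10}{18 - 30}\right) + 216} = \sqrt{\left(90 + 62 + \frac{10}{-12}\right) + 216} = \sqrt{\left(90 + 62 + 10 \left(- \frac{1}{12}\right)\right) + 216} = \sqrt{\left(90 + 62 - \frac{5}{6}\right) + 216} = \sqrt{\frac{907}{6} + 216} = \sqrt{\frac{2203}{6}} = \frac{\sqrt{13218}}{6}$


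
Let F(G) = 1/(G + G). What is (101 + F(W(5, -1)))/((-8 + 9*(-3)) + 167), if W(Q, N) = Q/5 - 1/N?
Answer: 135/176 ≈ 0.76705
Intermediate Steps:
W(Q, N) = -1/N + Q/5 (W(Q, N) = Q*(⅕) - 1/N = Q/5 - 1/N = -1/N + Q/5)
F(G) = 1/(2*G)
(101 + F(W(5, -1)))/((-8 + 9*(-3)) + 167) = (101 + 1/(2*(-1/(-1) + (⅕)*5)))/((-8 + 9*(-3)) + 167) = (101 + 1/(2*(-1*(-1) + 1)))/((-8 - 27) + 167) = (101 + 1/(2*(1 + 1)))/(-35 + 167) = (101 + (½)/2)/132 = (101 + (½)*(½))*(1/132) = (101 + ¼)*(1/132) = (405/4)*(1/132) = 135/176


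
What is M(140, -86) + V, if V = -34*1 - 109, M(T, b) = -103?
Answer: -246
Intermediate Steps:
V = -143 (V = -34 - 109 = -143)
M(140, -86) + V = -103 - 143 = -246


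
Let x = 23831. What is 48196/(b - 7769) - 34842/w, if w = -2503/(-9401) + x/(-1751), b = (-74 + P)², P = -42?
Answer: 96244266771713/36740107129 ≈ 2619.6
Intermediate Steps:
b = 13456 (b = (-74 - 42)² = (-116)² = 13456)
w = -12920734/968303 (w = -2503/(-9401) + 23831/(-1751) = -2503*(-1/9401) + 23831*(-1/1751) = 2503/9401 - 23831/1751 = -12920734/968303 ≈ -13.344)
48196/(b - 7769) - 34842/w = 48196/(13456 - 7769) - 34842/(-12920734/968303) = 48196/5687 - 34842*(-968303/12920734) = 48196*(1/5687) + 16868806563/6460367 = 48196/5687 + 16868806563/6460367 = 96244266771713/36740107129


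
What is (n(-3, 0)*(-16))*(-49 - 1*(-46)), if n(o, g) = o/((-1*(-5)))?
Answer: -144/5 ≈ -28.800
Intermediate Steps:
n(o, g) = o/5
(n(-3, 0)*(-16))*(-49 - 1*(-46)) = (((⅕)*(-3))*(-16))*(-49 - 1*(-46)) = (-⅗*(-16))*(-49 + 46) = (48/5)*(-3) = -144/5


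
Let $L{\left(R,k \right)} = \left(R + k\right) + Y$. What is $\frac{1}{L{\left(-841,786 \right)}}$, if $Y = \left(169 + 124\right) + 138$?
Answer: $\frac{1}{376} \approx 0.0026596$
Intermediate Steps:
$Y = 431$ ($Y = 293 + 138 = 431$)
$L{\left(R,k \right)} = 431 + R + k$ ($L{\left(R,k \right)} = \left(R + k\right) + 431 = 431 + R + k$)
$\frac{1}{L{\left(-841,786 \right)}} = \frac{1}{431 - 841 + 786} = \frac{1}{376}$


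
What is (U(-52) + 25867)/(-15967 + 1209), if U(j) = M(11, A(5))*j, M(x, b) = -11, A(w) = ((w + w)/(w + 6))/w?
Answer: -26439/14758 ≈ -1.7915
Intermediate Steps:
A(w) = 2/(6 + w) (A(w) = ((2*w)/(6 + w))/w = (2*w/(6 + w))/w = 2/(6 + w))
U(j) = -11*j
(U(-52) + 25867)/(-15967 + 1209) = (-11*(-52) + 25867)/(-15967 + 1209) = (572 + 25867)/(-14758) = 26439*(-1/14758) = -26439/14758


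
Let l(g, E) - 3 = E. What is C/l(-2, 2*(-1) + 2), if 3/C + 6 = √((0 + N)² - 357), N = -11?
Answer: -3/136 - I*√59/136 ≈ -0.022059 - 0.056479*I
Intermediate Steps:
l(g, E) = 3 + E
C = 3/(-6 + 2*I*√59) (C = 3/(-6 + √((0 - 11)² - 357)) = 3/(-6 + √((-11)² - 357)) = 3/(-6 + √(121 - 357)) = 3/(-6 + √(-236)) = 3/(-6 + 2*I*√59) ≈ -0.066176 - 0.16944*I)
C/l(-2, 2*(-1) + 2) = (-9/136 - 3*I*√59/136)/(3 + (2*(-1) + 2)) = (-9/136 - 3*I*√59/136)/(3 + (-2 + 2)) = (-9/136 - 3*I*√59/136)/(3 + 0) = (-9/136 - 3*I*√59/136)/3 = (-9/136 - 3*I*√59/136)*(⅓) = -3/136 - I*√59/136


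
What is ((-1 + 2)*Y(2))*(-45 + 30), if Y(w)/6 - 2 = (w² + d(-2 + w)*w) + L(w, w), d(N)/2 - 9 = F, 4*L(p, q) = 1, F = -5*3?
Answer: 3195/2 ≈ 1597.5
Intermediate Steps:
F = -15
L(p, q) = ¼ (L(p, q) = (¼)*1 = ¼)
d(N) = -12 (d(N) = 18 + 2*(-15) = 18 - 30 = -12)
Y(w) = 27/2 - 72*w + 6*w² (Y(w) = 12 + 6*((w² - 12*w) + ¼) = 12 + 6*(¼ + w² - 12*w) = 12 + (3/2 - 72*w + 6*w²) = 27/2 - 72*w + 6*w²)
((-1 + 2)*Y(2))*(-45 + 30) = ((-1 + 2)*(27/2 - 72*2 + 6*2²))*(-45 + 30) = (1*(27/2 - 144 + 6*4))*(-15) = (1*(27/2 - 144 + 24))*(-15) = (1*(-213/2))*(-15) = -213/2*(-15) = 3195/2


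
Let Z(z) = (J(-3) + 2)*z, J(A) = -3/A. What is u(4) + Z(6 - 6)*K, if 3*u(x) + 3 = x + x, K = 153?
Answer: 5/3 ≈ 1.6667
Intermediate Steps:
Z(z) = 3*z (Z(z) = (-3/(-3) + 2)*z = (-3*(-⅓) + 2)*z = (1 + 2)*z = 3*z)
u(x) = -1 + 2*x/3 (u(x) = -1 + (x + x)/3 = -1 + (2*x)/3 = -1 + 2*x/3)
u(4) + Z(6 - 6)*K = (-1 + (⅔)*4) + (3*(6 - 6))*153 = (-1 + 8/3) + (3*0)*153 = 5/3 + 0*153 = 5/3 + 0 = 5/3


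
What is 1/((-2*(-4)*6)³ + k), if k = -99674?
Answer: 1/10918 ≈ 9.1592e-5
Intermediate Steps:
1/((-2*(-4)*6)³ + k) = 1/((-2*(-4)*6)³ - 99674) = 1/((8*6)³ - 99674) = 1/(48³ - 99674) = 1/(110592 - 99674) = 1/10918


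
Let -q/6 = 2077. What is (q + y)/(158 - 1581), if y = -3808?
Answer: 16270/1423 ≈ 11.434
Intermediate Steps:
q = -12462 (q = -6*2077 = -12462)
(q + y)/(158 - 1581) = (-12462 - 3808)/(158 - 1581) = -16270/(-1423) = -16270*(-1/1423) = 16270/1423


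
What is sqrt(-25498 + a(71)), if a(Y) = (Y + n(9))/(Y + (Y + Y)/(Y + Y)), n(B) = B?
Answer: 4*I*sqrt(14342)/3 ≈ 159.68*I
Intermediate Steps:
a(Y) = (9 + Y)/(1 + Y) (a(Y) = (Y + 9)/(Y + (Y + Y)/(Y + Y)) = (9 + Y)/(Y + (2*Y)/((2*Y))) = (9 + Y)/(Y + (2*Y)*(1/(2*Y))) = (9 + Y)/(Y + 1) = (9 + Y)/(1 + Y))
sqrt(-25498 + a(71)) = sqrt(-25498 + (9 + 71)/(1 + 71)) = sqrt(-25498 + 80/72) = sqrt(-25498 + (1/72)*80) = sqrt(-25498 + 10/9) = sqrt(-229472/9) = 4*I*sqrt(14342)/3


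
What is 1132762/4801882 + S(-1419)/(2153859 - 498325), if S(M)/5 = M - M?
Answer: 566381/2400941 ≈ 0.23590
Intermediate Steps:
S(M) = 0 (S(M) = 5*(M - M) = 5*0 = 0)
1132762/4801882 + S(-1419)/(2153859 - 498325) = 1132762/4801882 + 0/(2153859 - 498325) = 1132762*(1/4801882) + 0/1655534 = 566381/2400941 + 0*(1/1655534) = 566381/2400941 + 0 = 566381/2400941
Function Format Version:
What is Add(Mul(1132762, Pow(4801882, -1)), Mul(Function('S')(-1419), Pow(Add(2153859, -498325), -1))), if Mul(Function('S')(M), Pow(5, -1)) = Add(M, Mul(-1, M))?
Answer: Rational(566381, 2400941) ≈ 0.23590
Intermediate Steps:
Function('S')(M) = 0 (Function('S')(M) = Mul(5, Add(M, Mul(-1, M))) = Mul(5, 0) = 0)
Add(Mul(1132762, Pow(4801882, -1)), Mul(Function('S')(-1419), Pow(Add(2153859, -498325), -1))) = Add(Mul(1132762, Pow(4801882, -1)), Mul(0, Pow(Add(2153859, -498325), -1))) = Add(Mul(1132762, Rational(1, 4801882)), Mul(0, Pow(1655534, -1))) = Add(Rational(566381, 2400941), Mul(0, Rational(1, 1655534))) = Add(Rational(566381, 2400941), 0) = Rational(566381, 2400941)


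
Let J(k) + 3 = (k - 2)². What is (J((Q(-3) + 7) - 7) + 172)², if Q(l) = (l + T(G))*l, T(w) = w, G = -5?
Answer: 426409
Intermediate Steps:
Q(l) = l*(-5 + l) (Q(l) = (l - 5)*l = (-5 + l)*l = l*(-5 + l))
J(k) = -3 + (-2 + k)² (J(k) = -3 + (k - 2)² = -3 + (-2 + k)²)
(J((Q(-3) + 7) - 7) + 172)² = ((-3 + (-2 + ((-3*(-5 - 3) + 7) - 7))²) + 172)² = ((-3 + (-2 + ((-3*(-8) + 7) - 7))²) + 172)² = ((-3 + (-2 + ((24 + 7) - 7))²) + 172)² = ((-3 + (-2 + (31 - 7))²) + 172)² = ((-3 + (-2 + 24)²) + 172)² = ((-3 + 22²) + 172)² = ((-3 + 484) + 172)² = (481 + 172)² = 653² = 426409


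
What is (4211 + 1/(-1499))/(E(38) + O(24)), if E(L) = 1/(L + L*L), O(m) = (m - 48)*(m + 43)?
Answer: -9354810816/3572199445 ≈ -2.6188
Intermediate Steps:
O(m) = (-48 + m)*(43 + m)
E(L) = 1/(L + L²)
(4211 + 1/(-1499))/(E(38) + O(24)) = (4211 + 1/(-1499))/(1/(38*(1 + 38)) + (-2064 + 24² - 5*24)) = (4211 - 1/1499)/((1/38)/39 + (-2064 + 576 - 120)) = 6312288/(1499*((1/38)*(1/39) - 1608)) = 6312288/(1499*(1/1482 - 1608)) = 6312288/(1499*(-2383055/1482)) = (6312288/1499)*(-1482/2383055) = -9354810816/3572199445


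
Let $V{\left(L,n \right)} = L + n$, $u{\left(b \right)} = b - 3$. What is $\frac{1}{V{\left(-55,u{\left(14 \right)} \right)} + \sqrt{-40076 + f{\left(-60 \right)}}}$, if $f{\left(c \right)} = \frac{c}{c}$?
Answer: $- \frac{44}{42011} - \frac{5 i \sqrt{1603}}{42011} \approx -0.0010473 - 0.0047651 i$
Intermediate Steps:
$u{\left(b \right)} = -3 + b$
$f{\left(c \right)} = 1$
$\frac{1}{V{\left(-55,u{\left(14 \right)} \right)} + \sqrt{-40076 + f{\left(-60 \right)}}} = \frac{1}{\left(-55 + \left(-3 + 14\right)\right) + \sqrt{-40076 + 1}} = \frac{1}{\left(-55 + 11\right) + \sqrt{-40075}} = \frac{1}{-44 + 5 i \sqrt{1603}}$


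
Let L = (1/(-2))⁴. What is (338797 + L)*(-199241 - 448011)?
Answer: -877148305189/4 ≈ -2.1929e+11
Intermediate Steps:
L = 1/16 (L = (-½)⁴ = 1/16 ≈ 0.062500)
(338797 + L)*(-199241 - 448011) = (338797 + 1/16)*(-199241 - 448011) = (5420753/16)*(-647252) = -877148305189/4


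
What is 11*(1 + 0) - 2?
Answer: 9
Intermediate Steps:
11*(1 + 0) - 2 = 11*1 - 2 = 11 - 2 = 9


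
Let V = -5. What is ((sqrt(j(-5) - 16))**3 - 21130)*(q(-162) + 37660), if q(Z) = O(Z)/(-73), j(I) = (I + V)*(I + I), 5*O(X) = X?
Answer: -58090858012/73 + 2309338416*sqrt(21)/365 ≈ -7.6677e+8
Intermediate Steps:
O(X) = X/5
j(I) = 2*I*(-5 + I) (j(I) = (I - 5)*(I + I) = (-5 + I)*(2*I) = 2*I*(-5 + I))
q(Z) = -Z/365 (q(Z) = (Z/5)/(-73) = (Z/5)*(-1/73) = -Z/365)
((sqrt(j(-5) - 16))**3 - 21130)*(q(-162) + 37660) = ((sqrt(2*(-5)*(-5 - 5) - 16))**3 - 21130)*(-1/365*(-162) + 37660) = ((sqrt(2*(-5)*(-10) - 16))**3 - 21130)*(162/365 + 37660) = ((sqrt(100 - 16))**3 - 21130)*(13746062/365) = ((sqrt(84))**3 - 21130)*(13746062/365) = ((2*sqrt(21))**3 - 21130)*(13746062/365) = (168*sqrt(21) - 21130)*(13746062/365) = (-21130 + 168*sqrt(21))*(13746062/365) = -58090858012/73 + 2309338416*sqrt(21)/365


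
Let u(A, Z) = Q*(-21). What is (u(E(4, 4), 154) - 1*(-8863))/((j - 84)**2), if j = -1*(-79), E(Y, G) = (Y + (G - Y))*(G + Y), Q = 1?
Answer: 8842/25 ≈ 353.68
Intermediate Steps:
E(Y, G) = G*(G + Y)
u(A, Z) = -21 (u(A, Z) = 1*(-21) = -21)
j = 79
(u(E(4, 4), 154) - 1*(-8863))/((j - 84)**2) = (-21 - 1*(-8863))/((79 - 84)**2) = (-21 + 8863)/((-5)**2) = 8842/25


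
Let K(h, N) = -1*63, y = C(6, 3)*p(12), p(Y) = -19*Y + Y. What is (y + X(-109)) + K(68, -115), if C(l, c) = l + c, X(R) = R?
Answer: -2116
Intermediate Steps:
C(l, c) = c + l
p(Y) = -18*Y
y = -1944 (y = (3 + 6)*(-18*12) = 9*(-216) = -1944)
K(h, N) = -63
(y + X(-109)) + K(68, -115) = (-1944 - 109) - 63 = -2053 - 63 = -2116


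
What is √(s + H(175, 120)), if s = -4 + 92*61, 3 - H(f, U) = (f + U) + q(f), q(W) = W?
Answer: √5141 ≈ 71.701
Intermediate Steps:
H(f, U) = 3 - U - 2*f (H(f, U) = 3 - ((f + U) + f) = 3 - ((U + f) + f) = 3 - (U + 2*f) = 3 + (-U - 2*f) = 3 - U - 2*f)
s = 5608 (s = -4 + 5612 = 5608)
√(s + H(175, 120)) = √(5608 + (3 - 1*120 - 2*175)) = √(5608 + (3 - 120 - 350)) = √(5608 - 467) = √5141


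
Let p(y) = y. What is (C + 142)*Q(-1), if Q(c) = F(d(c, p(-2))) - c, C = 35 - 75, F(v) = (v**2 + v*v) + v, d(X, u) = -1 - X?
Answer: 102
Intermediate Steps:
F(v) = v + 2*v**2 (F(v) = (v**2 + v**2) + v = 2*v**2 + v = v + 2*v**2)
C = -40
Q(c) = -c + (-1 - c)*(-1 - 2*c) (Q(c) = (-1 - c)*(1 + 2*(-1 - c)) - c = (-1 - c)*(1 + (-2 - 2*c)) - c = (-1 - c)*(-1 - 2*c) - c = -c + (-1 - c)*(-1 - 2*c))
(C + 142)*Q(-1) = (-40 + 142)*(-1*(-1) + (1 - 1)*(1 + 2*(-1))) = 102*(1 + 0*(1 - 2)) = 102*(1 + 0*(-1)) = 102*(1 + 0) = 102*1 = 102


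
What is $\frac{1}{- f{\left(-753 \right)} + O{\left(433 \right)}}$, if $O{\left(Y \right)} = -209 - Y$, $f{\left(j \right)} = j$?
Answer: $\frac{1}{111} \approx 0.009009$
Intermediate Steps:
$\frac{1}{- f{\left(-753 \right)} + O{\left(433 \right)}} = \frac{1}{\left(-1\right) \left(-753\right) - 642} = \frac{1}{753 - 642} = \frac{1}{111}$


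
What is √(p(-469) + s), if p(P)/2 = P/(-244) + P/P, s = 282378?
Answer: √4203001138/122 ≈ 531.40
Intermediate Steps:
p(P) = 2 - P/122 (p(P) = 2*(P/(-244) + P/P) = 2*(P*(-1/244) + 1) = 2*(-P/244 + 1) = 2*(1 - P/244) = 2 - P/122)
√(p(-469) + s) = √((2 - 1/122*(-469)) + 282378) = √((2 + 469/122) + 282378) = √(713/122 + 282378) = √(34450829/122) = √4203001138/122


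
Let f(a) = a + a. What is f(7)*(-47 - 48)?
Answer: -1330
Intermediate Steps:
f(a) = 2*a
f(7)*(-47 - 48) = (2*7)*(-47 - 48) = 14*(-95) = -1330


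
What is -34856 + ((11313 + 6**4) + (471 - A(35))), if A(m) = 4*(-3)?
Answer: -21764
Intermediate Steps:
A(m) = -12
-34856 + ((11313 + 6**4) + (471 - A(35))) = -34856 + ((11313 + 6**4) + (471 - 1*(-12))) = -34856 + ((11313 + 1296) + (471 + 12)) = -34856 + (12609 + 483) = -34856 + 13092 = -21764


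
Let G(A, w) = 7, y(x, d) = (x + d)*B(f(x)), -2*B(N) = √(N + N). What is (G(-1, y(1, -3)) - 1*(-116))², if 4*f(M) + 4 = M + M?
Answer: 15129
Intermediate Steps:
f(M) = -1 + M/2 (f(M) = -1 + (M + M)/4 = -1 + (2*M)/4 = -1 + M/2)
B(N) = -√2*√N/2 (B(N) = -√(N + N)/2 = -√2*√N/2)
y(x, d) = -√2*√(-1 + x/2)*(d + x)/2 (y(x, d) = (x + d)*(-√2*√(-1 + x/2)/2) = (d + x)*(-√2*√(-1 + x/2)/2) = -√2*√(-1 + x/2)*(d + x)/2)
(G(-1, y(1, -3)) - 1*(-116))² = (7 - 1*(-116))² = (7 + 116)² = 123² = 15129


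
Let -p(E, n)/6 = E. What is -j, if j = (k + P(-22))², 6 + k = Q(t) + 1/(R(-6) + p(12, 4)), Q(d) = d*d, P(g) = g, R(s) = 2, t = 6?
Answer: -312481/4900 ≈ -63.772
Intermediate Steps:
p(E, n) = -6*E
Q(d) = d²
k = 2099/70 (k = -6 + (6² + 1/(2 - 6*12)) = -6 + (36 + 1/(2 - 72)) = -6 + (36 + 1/(-70)) = -6 + (36 - 1/70) = -6 + 2519/70 = 2099/70 ≈ 29.986)
j = 312481/4900 (j = (2099/70 - 22)² = (559/70)² = 312481/4900 ≈ 63.772)
-j = -1*312481/4900 = -312481/4900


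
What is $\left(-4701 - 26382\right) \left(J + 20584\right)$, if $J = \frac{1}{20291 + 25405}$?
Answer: $- \frac{9745623583865}{15232} \approx -6.3981 \cdot 10^{8}$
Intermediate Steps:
$J = \frac{1}{45696} \approx 2.1884 \cdot 10^{-5}$
$\left(-4701 - 26382\right) \left(J + 20584\right) = \left(-4701 - 26382\right) \left(\frac{1}{45696} + 20584\right) = \left(-31083\right) \frac{940606465}{45696} = - \frac{9745623583865}{15232}$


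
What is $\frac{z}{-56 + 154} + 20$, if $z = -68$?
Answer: $\frac{946}{49} \approx 19.306$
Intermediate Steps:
$\frac{z}{-56 + 154} + 20 = - \frac{68}{-56 + 154} + 20 = - \frac{68}{98} + 20 = \left(-68\right) \frac{1}{98} + 20 = - \frac{34}{49} + 20 = \frac{946}{49}$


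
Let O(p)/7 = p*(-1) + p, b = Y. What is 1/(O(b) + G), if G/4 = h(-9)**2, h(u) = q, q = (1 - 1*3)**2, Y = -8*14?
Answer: 1/64 ≈ 0.015625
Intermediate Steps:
Y = -112
b = -112
q = 4 (q = (1 - 3)**2 = (-2)**2 = 4)
h(u) = 4
O(p) = 0 (O(p) = 7*(p*(-1) + p) = 7*(-p + p) = 7*0 = 0)
G = 64 (G = 4*4**2 = 4*16 = 64)
1/(O(b) + G) = 1/(0 + 64) = 1/64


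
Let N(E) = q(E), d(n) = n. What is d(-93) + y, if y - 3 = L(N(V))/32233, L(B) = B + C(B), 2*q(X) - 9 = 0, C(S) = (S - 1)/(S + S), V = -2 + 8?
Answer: -26108686/290097 ≈ -90.000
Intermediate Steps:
V = 6
C(S) = (-1 + S)/(2*S) (C(S) = (-1 + S)/((2*S)) = (-1 + S)*(1/(2*S)) = (-1 + S)/(2*S))
q(X) = 9/2 (q(X) = 9/2 + (½)*0 = 9/2 + 0 = 9/2)
N(E) = 9/2
L(B) = B + (-1 + B)/(2*B)
y = 870335/290097 (y = 3 + (½ + 9/2 - 1/(2*9/2))/32233 = 3 + (½ + 9/2 - ½*2/9)*(1/32233) = 3 + (½ + 9/2 - ⅑)*(1/32233) = 3 + (44/9)*(1/32233) = 3 + 44/290097 = 870335/290097 ≈ 3.0002)
d(-93) + y = -93 + 870335/290097 = -26108686/290097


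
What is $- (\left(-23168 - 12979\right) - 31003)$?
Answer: $67150$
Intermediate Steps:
$- (\left(-23168 - 12979\right) - 31003) = - (-36147 - 31003) = \left(-1\right) \left(-67150\right) = 67150$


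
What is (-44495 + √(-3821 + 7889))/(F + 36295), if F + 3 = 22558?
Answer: -809/1070 + 3*√113/29425 ≈ -0.75499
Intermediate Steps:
F = 22555 (F = -3 + 22558 = 22555)
(-44495 + √(-3821 + 7889))/(F + 36295) = (-44495 + √(-3821 + 7889))/(22555 + 36295) = (-44495 + √4068)/58850 = (-44495 + 6*√113)*(1/58850) = -809/1070 + 3*√113/29425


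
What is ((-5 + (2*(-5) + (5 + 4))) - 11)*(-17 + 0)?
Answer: 289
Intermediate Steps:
((-5 + (2*(-5) + (5 + 4))) - 11)*(-17 + 0) = ((-5 + (-10 + 9)) - 11)*(-17) = ((-5 - 1) - 11)*(-17) = (-6 - 11)*(-17) = -17*(-17) = 289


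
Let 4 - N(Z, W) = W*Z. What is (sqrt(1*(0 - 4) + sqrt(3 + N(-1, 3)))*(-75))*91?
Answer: -6825*I*sqrt(4 - sqrt(10)) ≈ -6246.7*I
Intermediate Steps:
N(Z, W) = 4 - W*Z
(sqrt(1*(0 - 4) + sqrt(3 + N(-1, 3)))*(-75))*91 = (sqrt(1*(0 - 4) + sqrt(3 + (4 - 1*3*(-1))))*(-75))*91 = (sqrt(1*(-4) + sqrt(3 + (4 + 3)))*(-75))*91 = (sqrt(-4 + sqrt(3 + 7))*(-75))*91 = (sqrt(-4 + sqrt(10))*(-75))*91 = -75*sqrt(-4 + sqrt(10))*91 = -6825*sqrt(-4 + sqrt(10))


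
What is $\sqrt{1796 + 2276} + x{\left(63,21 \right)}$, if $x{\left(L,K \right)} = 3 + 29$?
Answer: $32 + 2 \sqrt{1018} \approx 95.812$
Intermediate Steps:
$x{\left(L,K \right)} = 32$
$\sqrt{1796 + 2276} + x{\left(63,21 \right)} = \sqrt{1796 + 2276} + 32 = \sqrt{4072} + 32 = 2 \sqrt{1018} + 32 = 32 + 2 \sqrt{1018}$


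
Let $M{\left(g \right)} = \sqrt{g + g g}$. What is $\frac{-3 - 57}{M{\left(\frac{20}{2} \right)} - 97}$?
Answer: $\frac{5820}{9299} + \frac{60 \sqrt{110}}{9299} \approx 0.69355$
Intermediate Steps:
$M{\left(g \right)} = \sqrt{g + g^{2}}$
$\frac{-3 - 57}{M{\left(\frac{20}{2} \right)} - 97} = \frac{-3 - 57}{\sqrt{\frac{20}{2} \left(1 + \frac{20}{2}\right)} - 97} = - \frac{60}{\sqrt{20 \cdot \frac{1}{2} \left(1 + 20 \cdot \frac{1}{2}\right)} - 97} = - \frac{60}{\sqrt{10 \left(1 + 10\right)} - 97} = - \frac{60}{\sqrt{10 \cdot 11} - 97} = - \frac{60}{\sqrt{110} - 97} = - \frac{60}{-97 + \sqrt{110}}$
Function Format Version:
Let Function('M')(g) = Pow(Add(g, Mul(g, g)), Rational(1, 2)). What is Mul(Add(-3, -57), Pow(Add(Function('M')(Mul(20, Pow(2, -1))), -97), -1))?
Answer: Add(Rational(5820, 9299), Mul(Rational(60, 9299), Pow(110, Rational(1, 2)))) ≈ 0.69355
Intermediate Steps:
Function('M')(g) = Pow(Add(g, Pow(g, 2)), Rational(1, 2))
Mul(Add(-3, -57), Pow(Add(Function('M')(Mul(20, Pow(2, -1))), -97), -1)) = Mul(Add(-3, -57), Pow(Add(Pow(Mul(Mul(20, Pow(2, -1)), Add(1, Mul(20, Pow(2, -1)))), Rational(1, 2)), -97), -1)) = Mul(-60, Pow(Add(Pow(Mul(Mul(20, Rational(1, 2)), Add(1, Mul(20, Rational(1, 2)))), Rational(1, 2)), -97), -1)) = Mul(-60, Pow(Add(Pow(Mul(10, Add(1, 10)), Rational(1, 2)), -97), -1)) = Mul(-60, Pow(Add(Pow(Mul(10, 11), Rational(1, 2)), -97), -1)) = Mul(-60, Pow(Add(Pow(110, Rational(1, 2)), -97), -1)) = Mul(-60, Pow(Add(-97, Pow(110, Rational(1, 2))), -1))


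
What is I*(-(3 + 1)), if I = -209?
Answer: 836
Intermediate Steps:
I*(-(3 + 1)) = -(-209)*(3 + 1) = -(-209)*4 = -209*(-4) = 836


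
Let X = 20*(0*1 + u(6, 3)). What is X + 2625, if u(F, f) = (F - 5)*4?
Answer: 2705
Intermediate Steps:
u(F, f) = -20 + 4*F (u(F, f) = (-5 + F)*4 = -20 + 4*F)
X = 80 (X = 20*(0*1 + (-20 + 4*6)) = 20*(0 + (-20 + 24)) = 20*(0 + 4) = 20*4 = 80)
X + 2625 = 80 + 2625 = 2705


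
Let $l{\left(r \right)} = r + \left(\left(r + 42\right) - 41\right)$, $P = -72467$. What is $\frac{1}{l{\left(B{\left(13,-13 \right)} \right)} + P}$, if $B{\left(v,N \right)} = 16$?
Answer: $- \frac{1}{72434} \approx -1.3806 \cdot 10^{-5}$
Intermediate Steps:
$l{\left(r \right)} = 1 + 2 r$ ($l{\left(r \right)} = r + \left(\left(42 + r\right) - 41\right) = r + \left(1 + r\right) = 1 + 2 r$)
$\frac{1}{l{\left(B{\left(13,-13 \right)} \right)} + P} = \frac{1}{\left(1 + 2 \cdot 16\right) - 72467} = \frac{1}{\left(1 + 32\right) - 72467} = \frac{1}{33 - 72467} = \frac{1}{-72434} = - \frac{1}{72434}$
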